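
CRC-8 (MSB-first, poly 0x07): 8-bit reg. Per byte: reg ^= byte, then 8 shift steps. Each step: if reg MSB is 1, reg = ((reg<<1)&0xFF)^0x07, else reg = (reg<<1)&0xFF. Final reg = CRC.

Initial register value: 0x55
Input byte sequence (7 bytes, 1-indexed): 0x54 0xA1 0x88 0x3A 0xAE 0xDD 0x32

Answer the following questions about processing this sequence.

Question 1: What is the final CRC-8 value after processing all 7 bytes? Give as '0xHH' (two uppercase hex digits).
Answer: 0x33

Derivation:
After byte 1 (0x54): reg=0x07
After byte 2 (0xA1): reg=0x7B
After byte 3 (0x88): reg=0xD7
After byte 4 (0x3A): reg=0x8D
After byte 5 (0xAE): reg=0xE9
After byte 6 (0xDD): reg=0x8C
After byte 7 (0x32): reg=0x33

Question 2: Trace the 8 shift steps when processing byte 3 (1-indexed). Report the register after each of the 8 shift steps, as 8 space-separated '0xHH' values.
Answer: 0xE1 0xC5 0x8D 0x1D 0x3A 0x74 0xE8 0xD7

Derivation:
After byte 1 (0x54): reg=0x07
After byte 2 (0xA1): reg=0x7B
Register before byte 3: 0x7B
After XOR with byte 0x88: 0xF3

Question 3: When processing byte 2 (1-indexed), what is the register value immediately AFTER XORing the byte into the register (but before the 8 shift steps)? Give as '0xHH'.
Answer: 0xA6

Derivation:
Register before byte 2: 0x07
Byte 2: 0xA1
0x07 XOR 0xA1 = 0xA6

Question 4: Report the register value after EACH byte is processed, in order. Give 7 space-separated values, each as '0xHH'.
0x07 0x7B 0xD7 0x8D 0xE9 0x8C 0x33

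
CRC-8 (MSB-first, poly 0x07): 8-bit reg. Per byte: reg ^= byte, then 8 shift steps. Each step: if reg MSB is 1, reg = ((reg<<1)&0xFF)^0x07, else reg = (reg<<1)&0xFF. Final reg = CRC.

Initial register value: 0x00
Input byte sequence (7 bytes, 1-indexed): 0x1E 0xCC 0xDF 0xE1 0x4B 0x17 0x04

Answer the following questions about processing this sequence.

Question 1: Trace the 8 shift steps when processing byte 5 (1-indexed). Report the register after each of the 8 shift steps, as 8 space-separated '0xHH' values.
After byte 1 (0x1E): reg=0x5A
After byte 2 (0xCC): reg=0xEB
After byte 3 (0xDF): reg=0x8C
After byte 4 (0xE1): reg=0x04
Register before byte 5: 0x04
After XOR with byte 0x4B: 0x4F

Answer: 0x9E 0x3B 0x76 0xEC 0xDF 0xB9 0x75 0xEA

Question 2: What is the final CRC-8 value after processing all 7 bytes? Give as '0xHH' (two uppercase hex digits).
After byte 1 (0x1E): reg=0x5A
After byte 2 (0xCC): reg=0xEB
After byte 3 (0xDF): reg=0x8C
After byte 4 (0xE1): reg=0x04
After byte 5 (0x4B): reg=0xEA
After byte 6 (0x17): reg=0xFD
After byte 7 (0x04): reg=0xE1

Answer: 0xE1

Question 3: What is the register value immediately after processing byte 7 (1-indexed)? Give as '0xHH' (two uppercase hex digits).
After byte 1 (0x1E): reg=0x5A
After byte 2 (0xCC): reg=0xEB
After byte 3 (0xDF): reg=0x8C
After byte 4 (0xE1): reg=0x04
After byte 5 (0x4B): reg=0xEA
After byte 6 (0x17): reg=0xFD
After byte 7 (0x04): reg=0xE1

Answer: 0xE1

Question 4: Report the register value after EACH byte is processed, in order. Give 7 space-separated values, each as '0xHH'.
0x5A 0xEB 0x8C 0x04 0xEA 0xFD 0xE1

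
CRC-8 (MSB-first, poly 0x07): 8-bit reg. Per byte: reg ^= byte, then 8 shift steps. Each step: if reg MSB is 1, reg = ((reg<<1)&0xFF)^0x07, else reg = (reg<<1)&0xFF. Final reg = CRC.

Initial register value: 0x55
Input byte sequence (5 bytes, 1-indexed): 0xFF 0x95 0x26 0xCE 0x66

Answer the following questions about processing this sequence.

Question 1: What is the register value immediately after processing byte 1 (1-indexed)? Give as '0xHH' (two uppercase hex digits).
After byte 1 (0xFF): reg=0x5F

Answer: 0x5F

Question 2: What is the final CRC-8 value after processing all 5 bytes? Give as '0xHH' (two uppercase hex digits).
After byte 1 (0xFF): reg=0x5F
After byte 2 (0x95): reg=0x78
After byte 3 (0x26): reg=0x9D
After byte 4 (0xCE): reg=0xBE
After byte 5 (0x66): reg=0x06

Answer: 0x06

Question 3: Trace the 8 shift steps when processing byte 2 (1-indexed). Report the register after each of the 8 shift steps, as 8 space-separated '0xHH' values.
After byte 1 (0xFF): reg=0x5F
Register before byte 2: 0x5F
After XOR with byte 0x95: 0xCA

Answer: 0x93 0x21 0x42 0x84 0x0F 0x1E 0x3C 0x78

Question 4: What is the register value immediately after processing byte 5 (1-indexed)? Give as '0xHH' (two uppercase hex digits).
Answer: 0x06

Derivation:
After byte 1 (0xFF): reg=0x5F
After byte 2 (0x95): reg=0x78
After byte 3 (0x26): reg=0x9D
After byte 4 (0xCE): reg=0xBE
After byte 5 (0x66): reg=0x06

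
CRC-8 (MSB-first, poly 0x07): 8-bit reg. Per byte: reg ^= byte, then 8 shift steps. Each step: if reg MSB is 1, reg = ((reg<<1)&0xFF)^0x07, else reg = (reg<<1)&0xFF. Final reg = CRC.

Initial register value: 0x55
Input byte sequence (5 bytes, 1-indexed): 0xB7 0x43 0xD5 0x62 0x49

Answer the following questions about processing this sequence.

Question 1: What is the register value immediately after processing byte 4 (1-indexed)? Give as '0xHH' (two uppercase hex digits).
Answer: 0xA1

Derivation:
After byte 1 (0xB7): reg=0xA0
After byte 2 (0x43): reg=0xA7
After byte 3 (0xD5): reg=0x59
After byte 4 (0x62): reg=0xA1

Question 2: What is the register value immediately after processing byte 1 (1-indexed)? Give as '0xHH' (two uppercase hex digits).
After byte 1 (0xB7): reg=0xA0

Answer: 0xA0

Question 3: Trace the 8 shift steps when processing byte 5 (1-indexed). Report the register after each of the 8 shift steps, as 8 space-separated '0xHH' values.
Answer: 0xD7 0xA9 0x55 0xAA 0x53 0xA6 0x4B 0x96

Derivation:
After byte 1 (0xB7): reg=0xA0
After byte 2 (0x43): reg=0xA7
After byte 3 (0xD5): reg=0x59
After byte 4 (0x62): reg=0xA1
Register before byte 5: 0xA1
After XOR with byte 0x49: 0xE8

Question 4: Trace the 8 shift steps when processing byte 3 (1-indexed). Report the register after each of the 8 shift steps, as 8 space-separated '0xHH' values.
After byte 1 (0xB7): reg=0xA0
After byte 2 (0x43): reg=0xA7
Register before byte 3: 0xA7
After XOR with byte 0xD5: 0x72

Answer: 0xE4 0xCF 0x99 0x35 0x6A 0xD4 0xAF 0x59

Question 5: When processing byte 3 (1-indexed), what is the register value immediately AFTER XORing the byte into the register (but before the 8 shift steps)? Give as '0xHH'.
Answer: 0x72

Derivation:
Register before byte 3: 0xA7
Byte 3: 0xD5
0xA7 XOR 0xD5 = 0x72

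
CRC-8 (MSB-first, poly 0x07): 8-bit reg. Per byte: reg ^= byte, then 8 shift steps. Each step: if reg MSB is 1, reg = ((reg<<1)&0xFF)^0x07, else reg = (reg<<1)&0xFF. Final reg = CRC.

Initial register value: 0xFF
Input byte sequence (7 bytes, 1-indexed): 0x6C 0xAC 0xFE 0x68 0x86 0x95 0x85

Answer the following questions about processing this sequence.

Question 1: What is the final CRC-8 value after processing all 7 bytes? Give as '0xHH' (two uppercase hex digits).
Answer: 0xF9

Derivation:
After byte 1 (0x6C): reg=0xF0
After byte 2 (0xAC): reg=0x93
After byte 3 (0xFE): reg=0x04
After byte 4 (0x68): reg=0x03
After byte 5 (0x86): reg=0x92
After byte 6 (0x95): reg=0x15
After byte 7 (0x85): reg=0xF9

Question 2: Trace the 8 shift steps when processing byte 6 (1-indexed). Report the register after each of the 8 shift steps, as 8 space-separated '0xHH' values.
After byte 1 (0x6C): reg=0xF0
After byte 2 (0xAC): reg=0x93
After byte 3 (0xFE): reg=0x04
After byte 4 (0x68): reg=0x03
After byte 5 (0x86): reg=0x92
Register before byte 6: 0x92
After XOR with byte 0x95: 0x07

Answer: 0x0E 0x1C 0x38 0x70 0xE0 0xC7 0x89 0x15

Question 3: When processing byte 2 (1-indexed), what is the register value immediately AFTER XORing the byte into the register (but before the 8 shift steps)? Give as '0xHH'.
Answer: 0x5C

Derivation:
Register before byte 2: 0xF0
Byte 2: 0xAC
0xF0 XOR 0xAC = 0x5C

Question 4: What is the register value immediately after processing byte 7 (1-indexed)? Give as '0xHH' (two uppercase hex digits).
After byte 1 (0x6C): reg=0xF0
After byte 2 (0xAC): reg=0x93
After byte 3 (0xFE): reg=0x04
After byte 4 (0x68): reg=0x03
After byte 5 (0x86): reg=0x92
After byte 6 (0x95): reg=0x15
After byte 7 (0x85): reg=0xF9

Answer: 0xF9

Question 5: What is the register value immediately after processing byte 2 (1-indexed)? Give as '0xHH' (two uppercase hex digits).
After byte 1 (0x6C): reg=0xF0
After byte 2 (0xAC): reg=0x93

Answer: 0x93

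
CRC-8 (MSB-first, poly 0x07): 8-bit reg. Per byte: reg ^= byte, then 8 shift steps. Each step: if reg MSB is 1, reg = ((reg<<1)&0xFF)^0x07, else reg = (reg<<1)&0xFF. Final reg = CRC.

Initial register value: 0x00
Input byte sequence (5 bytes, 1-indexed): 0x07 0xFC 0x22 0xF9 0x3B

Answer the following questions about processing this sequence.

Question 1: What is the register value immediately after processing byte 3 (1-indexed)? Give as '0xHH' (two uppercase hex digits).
Answer: 0x10

Derivation:
After byte 1 (0x07): reg=0x15
After byte 2 (0xFC): reg=0x91
After byte 3 (0x22): reg=0x10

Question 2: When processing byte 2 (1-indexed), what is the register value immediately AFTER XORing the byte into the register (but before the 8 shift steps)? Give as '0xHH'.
Answer: 0xE9

Derivation:
Register before byte 2: 0x15
Byte 2: 0xFC
0x15 XOR 0xFC = 0xE9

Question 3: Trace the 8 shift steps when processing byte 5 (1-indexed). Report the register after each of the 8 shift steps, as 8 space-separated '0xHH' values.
After byte 1 (0x07): reg=0x15
After byte 2 (0xFC): reg=0x91
After byte 3 (0x22): reg=0x10
After byte 4 (0xF9): reg=0x91
Register before byte 5: 0x91
After XOR with byte 0x3B: 0xAA

Answer: 0x53 0xA6 0x4B 0x96 0x2B 0x56 0xAC 0x5F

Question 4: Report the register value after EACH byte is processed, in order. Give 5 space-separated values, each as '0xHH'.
0x15 0x91 0x10 0x91 0x5F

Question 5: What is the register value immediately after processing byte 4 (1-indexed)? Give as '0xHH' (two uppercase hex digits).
Answer: 0x91

Derivation:
After byte 1 (0x07): reg=0x15
After byte 2 (0xFC): reg=0x91
After byte 3 (0x22): reg=0x10
After byte 4 (0xF9): reg=0x91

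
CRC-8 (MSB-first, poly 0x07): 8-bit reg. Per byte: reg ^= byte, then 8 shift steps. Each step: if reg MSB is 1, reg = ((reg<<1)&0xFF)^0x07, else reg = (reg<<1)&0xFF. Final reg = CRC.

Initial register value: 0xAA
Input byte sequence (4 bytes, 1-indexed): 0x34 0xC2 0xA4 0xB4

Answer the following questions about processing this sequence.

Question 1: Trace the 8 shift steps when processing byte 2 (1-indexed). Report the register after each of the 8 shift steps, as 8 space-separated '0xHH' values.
After byte 1 (0x34): reg=0xD3
Register before byte 2: 0xD3
After XOR with byte 0xC2: 0x11

Answer: 0x22 0x44 0x88 0x17 0x2E 0x5C 0xB8 0x77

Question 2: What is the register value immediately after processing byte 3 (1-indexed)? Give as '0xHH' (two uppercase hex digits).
Answer: 0x37

Derivation:
After byte 1 (0x34): reg=0xD3
After byte 2 (0xC2): reg=0x77
After byte 3 (0xA4): reg=0x37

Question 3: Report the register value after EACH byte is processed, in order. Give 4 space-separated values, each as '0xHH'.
0xD3 0x77 0x37 0x80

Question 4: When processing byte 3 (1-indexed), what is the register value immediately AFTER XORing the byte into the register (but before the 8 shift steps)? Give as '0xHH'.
Register before byte 3: 0x77
Byte 3: 0xA4
0x77 XOR 0xA4 = 0xD3

Answer: 0xD3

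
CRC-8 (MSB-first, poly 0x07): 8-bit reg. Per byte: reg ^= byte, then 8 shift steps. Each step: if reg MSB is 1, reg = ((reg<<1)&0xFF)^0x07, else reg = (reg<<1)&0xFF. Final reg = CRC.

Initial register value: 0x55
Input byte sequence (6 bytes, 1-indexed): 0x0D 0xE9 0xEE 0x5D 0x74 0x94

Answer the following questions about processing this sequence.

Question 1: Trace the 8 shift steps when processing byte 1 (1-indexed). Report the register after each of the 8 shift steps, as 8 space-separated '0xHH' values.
Register before byte 1: 0x55
After XOR with byte 0x0D: 0x58

Answer: 0xB0 0x67 0xCE 0x9B 0x31 0x62 0xC4 0x8F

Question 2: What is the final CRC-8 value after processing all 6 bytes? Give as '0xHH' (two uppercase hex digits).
After byte 1 (0x0D): reg=0x8F
After byte 2 (0xE9): reg=0x35
After byte 3 (0xEE): reg=0x0F
After byte 4 (0x5D): reg=0xB9
After byte 5 (0x74): reg=0x6D
After byte 6 (0x94): reg=0xE1

Answer: 0xE1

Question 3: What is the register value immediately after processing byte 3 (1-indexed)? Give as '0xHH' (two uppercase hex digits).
After byte 1 (0x0D): reg=0x8F
After byte 2 (0xE9): reg=0x35
After byte 3 (0xEE): reg=0x0F

Answer: 0x0F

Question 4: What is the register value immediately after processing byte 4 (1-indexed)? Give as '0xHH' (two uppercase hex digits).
Answer: 0xB9

Derivation:
After byte 1 (0x0D): reg=0x8F
After byte 2 (0xE9): reg=0x35
After byte 3 (0xEE): reg=0x0F
After byte 4 (0x5D): reg=0xB9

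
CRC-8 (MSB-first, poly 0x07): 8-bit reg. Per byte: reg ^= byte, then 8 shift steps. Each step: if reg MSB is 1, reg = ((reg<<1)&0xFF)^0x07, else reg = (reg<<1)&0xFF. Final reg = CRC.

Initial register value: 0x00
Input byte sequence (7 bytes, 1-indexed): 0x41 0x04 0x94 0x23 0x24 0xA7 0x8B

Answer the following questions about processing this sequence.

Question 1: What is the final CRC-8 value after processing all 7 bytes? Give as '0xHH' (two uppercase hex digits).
After byte 1 (0x41): reg=0xC0
After byte 2 (0x04): reg=0x52
After byte 3 (0x94): reg=0x5C
After byte 4 (0x23): reg=0x7A
After byte 5 (0x24): reg=0x9D
After byte 6 (0xA7): reg=0xA6
After byte 7 (0x8B): reg=0xC3

Answer: 0xC3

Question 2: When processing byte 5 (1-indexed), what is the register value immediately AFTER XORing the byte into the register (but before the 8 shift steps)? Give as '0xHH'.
Answer: 0x5E

Derivation:
Register before byte 5: 0x7A
Byte 5: 0x24
0x7A XOR 0x24 = 0x5E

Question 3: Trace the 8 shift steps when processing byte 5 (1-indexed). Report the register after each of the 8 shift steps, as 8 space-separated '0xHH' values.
After byte 1 (0x41): reg=0xC0
After byte 2 (0x04): reg=0x52
After byte 3 (0x94): reg=0x5C
After byte 4 (0x23): reg=0x7A
Register before byte 5: 0x7A
After XOR with byte 0x24: 0x5E

Answer: 0xBC 0x7F 0xFE 0xFB 0xF1 0xE5 0xCD 0x9D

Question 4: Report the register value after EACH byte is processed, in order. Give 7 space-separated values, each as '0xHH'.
0xC0 0x52 0x5C 0x7A 0x9D 0xA6 0xC3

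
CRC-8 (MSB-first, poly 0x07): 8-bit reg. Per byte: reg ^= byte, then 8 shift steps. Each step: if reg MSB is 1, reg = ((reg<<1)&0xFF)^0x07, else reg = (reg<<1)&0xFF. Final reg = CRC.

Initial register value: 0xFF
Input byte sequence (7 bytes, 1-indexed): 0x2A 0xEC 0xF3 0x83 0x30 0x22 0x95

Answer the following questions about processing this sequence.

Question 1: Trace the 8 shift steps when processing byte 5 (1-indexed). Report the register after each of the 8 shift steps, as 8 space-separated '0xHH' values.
After byte 1 (0x2A): reg=0x25
After byte 2 (0xEC): reg=0x71
After byte 3 (0xF3): reg=0x87
After byte 4 (0x83): reg=0x1C
Register before byte 5: 0x1C
After XOR with byte 0x30: 0x2C

Answer: 0x58 0xB0 0x67 0xCE 0x9B 0x31 0x62 0xC4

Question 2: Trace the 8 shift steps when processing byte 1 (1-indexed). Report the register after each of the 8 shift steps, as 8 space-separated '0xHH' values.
Answer: 0xAD 0x5D 0xBA 0x73 0xE6 0xCB 0x91 0x25

Derivation:
Register before byte 1: 0xFF
After XOR with byte 0x2A: 0xD5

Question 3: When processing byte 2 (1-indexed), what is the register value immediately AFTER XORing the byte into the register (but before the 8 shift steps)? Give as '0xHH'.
Register before byte 2: 0x25
Byte 2: 0xEC
0x25 XOR 0xEC = 0xC9

Answer: 0xC9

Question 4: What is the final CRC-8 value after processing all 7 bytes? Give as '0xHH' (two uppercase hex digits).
After byte 1 (0x2A): reg=0x25
After byte 2 (0xEC): reg=0x71
After byte 3 (0xF3): reg=0x87
After byte 4 (0x83): reg=0x1C
After byte 5 (0x30): reg=0xC4
After byte 6 (0x22): reg=0xBC
After byte 7 (0x95): reg=0xDF

Answer: 0xDF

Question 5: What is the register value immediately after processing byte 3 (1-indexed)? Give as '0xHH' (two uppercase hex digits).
After byte 1 (0x2A): reg=0x25
After byte 2 (0xEC): reg=0x71
After byte 3 (0xF3): reg=0x87

Answer: 0x87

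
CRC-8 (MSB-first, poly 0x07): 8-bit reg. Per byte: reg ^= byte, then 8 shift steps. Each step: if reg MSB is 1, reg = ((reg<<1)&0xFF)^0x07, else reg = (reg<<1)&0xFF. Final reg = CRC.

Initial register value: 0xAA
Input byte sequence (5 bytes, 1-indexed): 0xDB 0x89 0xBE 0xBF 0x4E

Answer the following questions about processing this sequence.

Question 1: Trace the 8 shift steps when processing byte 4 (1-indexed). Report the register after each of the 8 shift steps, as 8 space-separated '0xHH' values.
Answer: 0x11 0x22 0x44 0x88 0x17 0x2E 0x5C 0xB8

Derivation:
After byte 1 (0xDB): reg=0x50
After byte 2 (0x89): reg=0x01
After byte 3 (0xBE): reg=0x34
Register before byte 4: 0x34
After XOR with byte 0xBF: 0x8B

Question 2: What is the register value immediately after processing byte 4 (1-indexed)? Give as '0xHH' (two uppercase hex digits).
Answer: 0xB8

Derivation:
After byte 1 (0xDB): reg=0x50
After byte 2 (0x89): reg=0x01
After byte 3 (0xBE): reg=0x34
After byte 4 (0xBF): reg=0xB8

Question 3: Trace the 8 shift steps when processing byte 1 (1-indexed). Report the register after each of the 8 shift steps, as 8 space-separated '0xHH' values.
Register before byte 1: 0xAA
After XOR with byte 0xDB: 0x71

Answer: 0xE2 0xC3 0x81 0x05 0x0A 0x14 0x28 0x50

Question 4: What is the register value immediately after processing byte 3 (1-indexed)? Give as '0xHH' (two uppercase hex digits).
After byte 1 (0xDB): reg=0x50
After byte 2 (0x89): reg=0x01
After byte 3 (0xBE): reg=0x34

Answer: 0x34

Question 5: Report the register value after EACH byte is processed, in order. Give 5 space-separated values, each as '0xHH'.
0x50 0x01 0x34 0xB8 0xCC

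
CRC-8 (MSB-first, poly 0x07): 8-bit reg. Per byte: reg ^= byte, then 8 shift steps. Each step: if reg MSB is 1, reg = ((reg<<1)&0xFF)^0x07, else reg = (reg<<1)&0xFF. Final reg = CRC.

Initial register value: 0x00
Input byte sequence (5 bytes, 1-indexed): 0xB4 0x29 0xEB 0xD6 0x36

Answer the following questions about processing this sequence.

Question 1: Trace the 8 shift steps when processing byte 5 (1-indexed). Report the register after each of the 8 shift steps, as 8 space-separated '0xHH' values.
After byte 1 (0xB4): reg=0x05
After byte 2 (0x29): reg=0xC4
After byte 3 (0xEB): reg=0xCD
After byte 4 (0xD6): reg=0x41
Register before byte 5: 0x41
After XOR with byte 0x36: 0x77

Answer: 0xEE 0xDB 0xB1 0x65 0xCA 0x93 0x21 0x42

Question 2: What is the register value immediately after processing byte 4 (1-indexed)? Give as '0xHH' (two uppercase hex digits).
Answer: 0x41

Derivation:
After byte 1 (0xB4): reg=0x05
After byte 2 (0x29): reg=0xC4
After byte 3 (0xEB): reg=0xCD
After byte 4 (0xD6): reg=0x41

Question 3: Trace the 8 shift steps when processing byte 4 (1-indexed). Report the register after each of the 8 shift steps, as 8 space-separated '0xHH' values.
Answer: 0x36 0x6C 0xD8 0xB7 0x69 0xD2 0xA3 0x41

Derivation:
After byte 1 (0xB4): reg=0x05
After byte 2 (0x29): reg=0xC4
After byte 3 (0xEB): reg=0xCD
Register before byte 4: 0xCD
After XOR with byte 0xD6: 0x1B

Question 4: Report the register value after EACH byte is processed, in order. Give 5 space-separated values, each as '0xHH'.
0x05 0xC4 0xCD 0x41 0x42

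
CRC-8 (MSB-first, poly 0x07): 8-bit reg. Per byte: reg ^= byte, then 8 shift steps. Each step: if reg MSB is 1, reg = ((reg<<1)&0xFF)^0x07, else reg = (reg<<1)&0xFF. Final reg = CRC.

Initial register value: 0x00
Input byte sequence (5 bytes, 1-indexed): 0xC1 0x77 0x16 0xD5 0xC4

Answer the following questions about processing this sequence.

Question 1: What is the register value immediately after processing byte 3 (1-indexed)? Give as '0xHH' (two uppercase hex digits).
After byte 1 (0xC1): reg=0x49
After byte 2 (0x77): reg=0xBA
After byte 3 (0x16): reg=0x4D

Answer: 0x4D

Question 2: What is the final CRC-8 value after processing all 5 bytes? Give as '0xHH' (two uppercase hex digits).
Answer: 0x1B

Derivation:
After byte 1 (0xC1): reg=0x49
After byte 2 (0x77): reg=0xBA
After byte 3 (0x16): reg=0x4D
After byte 4 (0xD5): reg=0xC1
After byte 5 (0xC4): reg=0x1B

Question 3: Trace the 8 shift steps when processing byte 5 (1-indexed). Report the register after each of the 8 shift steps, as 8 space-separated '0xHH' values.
Answer: 0x0A 0x14 0x28 0x50 0xA0 0x47 0x8E 0x1B

Derivation:
After byte 1 (0xC1): reg=0x49
After byte 2 (0x77): reg=0xBA
After byte 3 (0x16): reg=0x4D
After byte 4 (0xD5): reg=0xC1
Register before byte 5: 0xC1
After XOR with byte 0xC4: 0x05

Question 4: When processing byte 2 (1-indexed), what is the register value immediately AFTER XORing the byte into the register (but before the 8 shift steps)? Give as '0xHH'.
Answer: 0x3E

Derivation:
Register before byte 2: 0x49
Byte 2: 0x77
0x49 XOR 0x77 = 0x3E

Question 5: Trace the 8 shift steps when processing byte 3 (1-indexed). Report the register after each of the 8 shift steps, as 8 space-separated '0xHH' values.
After byte 1 (0xC1): reg=0x49
After byte 2 (0x77): reg=0xBA
Register before byte 3: 0xBA
After XOR with byte 0x16: 0xAC

Answer: 0x5F 0xBE 0x7B 0xF6 0xEB 0xD1 0xA5 0x4D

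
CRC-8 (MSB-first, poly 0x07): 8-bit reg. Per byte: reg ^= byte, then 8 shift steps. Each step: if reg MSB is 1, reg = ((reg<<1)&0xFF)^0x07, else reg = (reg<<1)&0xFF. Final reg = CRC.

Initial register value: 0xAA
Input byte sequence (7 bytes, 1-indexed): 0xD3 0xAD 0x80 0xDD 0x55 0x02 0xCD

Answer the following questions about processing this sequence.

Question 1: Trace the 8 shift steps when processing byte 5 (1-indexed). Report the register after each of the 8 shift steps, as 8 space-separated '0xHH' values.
Answer: 0x61 0xC2 0x83 0x01 0x02 0x04 0x08 0x10

Derivation:
After byte 1 (0xD3): reg=0x68
After byte 2 (0xAD): reg=0x55
After byte 3 (0x80): reg=0x25
After byte 4 (0xDD): reg=0xE6
Register before byte 5: 0xE6
After XOR with byte 0x55: 0xB3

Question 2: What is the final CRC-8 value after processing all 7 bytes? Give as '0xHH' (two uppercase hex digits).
After byte 1 (0xD3): reg=0x68
After byte 2 (0xAD): reg=0x55
After byte 3 (0x80): reg=0x25
After byte 4 (0xDD): reg=0xE6
After byte 5 (0x55): reg=0x10
After byte 6 (0x02): reg=0x7E
After byte 7 (0xCD): reg=0x10

Answer: 0x10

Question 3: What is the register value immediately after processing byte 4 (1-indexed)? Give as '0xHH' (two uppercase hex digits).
After byte 1 (0xD3): reg=0x68
After byte 2 (0xAD): reg=0x55
After byte 3 (0x80): reg=0x25
After byte 4 (0xDD): reg=0xE6

Answer: 0xE6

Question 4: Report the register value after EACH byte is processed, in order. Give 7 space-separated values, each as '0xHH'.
0x68 0x55 0x25 0xE6 0x10 0x7E 0x10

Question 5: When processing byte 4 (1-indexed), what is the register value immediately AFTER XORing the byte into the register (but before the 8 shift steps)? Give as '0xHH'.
Register before byte 4: 0x25
Byte 4: 0xDD
0x25 XOR 0xDD = 0xF8

Answer: 0xF8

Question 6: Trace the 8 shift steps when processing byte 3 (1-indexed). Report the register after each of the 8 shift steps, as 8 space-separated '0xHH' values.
Answer: 0xAD 0x5D 0xBA 0x73 0xE6 0xCB 0x91 0x25

Derivation:
After byte 1 (0xD3): reg=0x68
After byte 2 (0xAD): reg=0x55
Register before byte 3: 0x55
After XOR with byte 0x80: 0xD5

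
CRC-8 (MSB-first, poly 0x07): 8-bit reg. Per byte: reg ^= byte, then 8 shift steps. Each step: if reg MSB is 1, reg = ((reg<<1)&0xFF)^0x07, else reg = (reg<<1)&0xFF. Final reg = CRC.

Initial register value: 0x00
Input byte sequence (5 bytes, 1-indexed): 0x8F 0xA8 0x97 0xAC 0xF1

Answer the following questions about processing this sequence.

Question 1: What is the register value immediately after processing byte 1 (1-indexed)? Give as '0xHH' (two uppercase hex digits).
Answer: 0xA4

Derivation:
After byte 1 (0x8F): reg=0xA4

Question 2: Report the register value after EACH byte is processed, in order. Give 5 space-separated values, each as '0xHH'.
0xA4 0x24 0x10 0x3D 0x6A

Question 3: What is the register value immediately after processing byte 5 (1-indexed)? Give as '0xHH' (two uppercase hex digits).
Answer: 0x6A

Derivation:
After byte 1 (0x8F): reg=0xA4
After byte 2 (0xA8): reg=0x24
After byte 3 (0x97): reg=0x10
After byte 4 (0xAC): reg=0x3D
After byte 5 (0xF1): reg=0x6A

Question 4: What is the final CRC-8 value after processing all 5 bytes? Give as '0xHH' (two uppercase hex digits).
After byte 1 (0x8F): reg=0xA4
After byte 2 (0xA8): reg=0x24
After byte 3 (0x97): reg=0x10
After byte 4 (0xAC): reg=0x3D
After byte 5 (0xF1): reg=0x6A

Answer: 0x6A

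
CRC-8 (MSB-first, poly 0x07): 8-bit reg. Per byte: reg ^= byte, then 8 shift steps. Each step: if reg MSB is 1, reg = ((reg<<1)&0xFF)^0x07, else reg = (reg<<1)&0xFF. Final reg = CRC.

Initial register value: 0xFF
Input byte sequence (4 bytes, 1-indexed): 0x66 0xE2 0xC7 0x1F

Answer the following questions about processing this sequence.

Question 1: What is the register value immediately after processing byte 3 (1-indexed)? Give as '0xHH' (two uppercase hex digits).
After byte 1 (0x66): reg=0xC6
After byte 2 (0xE2): reg=0xFC
After byte 3 (0xC7): reg=0xA1

Answer: 0xA1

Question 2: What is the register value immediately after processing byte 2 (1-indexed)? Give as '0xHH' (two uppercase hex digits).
After byte 1 (0x66): reg=0xC6
After byte 2 (0xE2): reg=0xFC

Answer: 0xFC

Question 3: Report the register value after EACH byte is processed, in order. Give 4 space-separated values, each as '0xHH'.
0xC6 0xFC 0xA1 0x33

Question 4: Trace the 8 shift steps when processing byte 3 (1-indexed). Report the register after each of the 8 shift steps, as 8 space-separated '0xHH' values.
After byte 1 (0x66): reg=0xC6
After byte 2 (0xE2): reg=0xFC
Register before byte 3: 0xFC
After XOR with byte 0xC7: 0x3B

Answer: 0x76 0xEC 0xDF 0xB9 0x75 0xEA 0xD3 0xA1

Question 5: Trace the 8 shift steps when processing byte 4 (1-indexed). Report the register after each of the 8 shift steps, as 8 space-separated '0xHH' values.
After byte 1 (0x66): reg=0xC6
After byte 2 (0xE2): reg=0xFC
After byte 3 (0xC7): reg=0xA1
Register before byte 4: 0xA1
After XOR with byte 0x1F: 0xBE

Answer: 0x7B 0xF6 0xEB 0xD1 0xA5 0x4D 0x9A 0x33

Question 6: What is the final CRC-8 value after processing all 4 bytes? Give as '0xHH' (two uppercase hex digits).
After byte 1 (0x66): reg=0xC6
After byte 2 (0xE2): reg=0xFC
After byte 3 (0xC7): reg=0xA1
After byte 4 (0x1F): reg=0x33

Answer: 0x33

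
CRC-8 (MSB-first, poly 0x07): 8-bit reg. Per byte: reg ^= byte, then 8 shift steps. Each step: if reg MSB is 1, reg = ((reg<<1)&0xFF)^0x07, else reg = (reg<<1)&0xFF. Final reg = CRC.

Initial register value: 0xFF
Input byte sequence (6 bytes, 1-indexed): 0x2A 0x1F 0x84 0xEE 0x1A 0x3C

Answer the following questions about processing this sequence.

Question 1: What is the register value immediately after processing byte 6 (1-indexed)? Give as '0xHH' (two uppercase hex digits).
Answer: 0x61

Derivation:
After byte 1 (0x2A): reg=0x25
After byte 2 (0x1F): reg=0xA6
After byte 3 (0x84): reg=0xEE
After byte 4 (0xEE): reg=0x00
After byte 5 (0x1A): reg=0x46
After byte 6 (0x3C): reg=0x61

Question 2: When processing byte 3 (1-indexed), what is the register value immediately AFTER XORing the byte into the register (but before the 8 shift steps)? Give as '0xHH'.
Answer: 0x22

Derivation:
Register before byte 3: 0xA6
Byte 3: 0x84
0xA6 XOR 0x84 = 0x22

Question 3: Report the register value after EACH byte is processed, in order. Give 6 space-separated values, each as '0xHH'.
0x25 0xA6 0xEE 0x00 0x46 0x61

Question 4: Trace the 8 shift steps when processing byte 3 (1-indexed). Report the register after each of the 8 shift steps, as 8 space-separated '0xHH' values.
Answer: 0x44 0x88 0x17 0x2E 0x5C 0xB8 0x77 0xEE

Derivation:
After byte 1 (0x2A): reg=0x25
After byte 2 (0x1F): reg=0xA6
Register before byte 3: 0xA6
After XOR with byte 0x84: 0x22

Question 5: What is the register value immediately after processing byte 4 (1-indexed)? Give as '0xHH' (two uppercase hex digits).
After byte 1 (0x2A): reg=0x25
After byte 2 (0x1F): reg=0xA6
After byte 3 (0x84): reg=0xEE
After byte 4 (0xEE): reg=0x00

Answer: 0x00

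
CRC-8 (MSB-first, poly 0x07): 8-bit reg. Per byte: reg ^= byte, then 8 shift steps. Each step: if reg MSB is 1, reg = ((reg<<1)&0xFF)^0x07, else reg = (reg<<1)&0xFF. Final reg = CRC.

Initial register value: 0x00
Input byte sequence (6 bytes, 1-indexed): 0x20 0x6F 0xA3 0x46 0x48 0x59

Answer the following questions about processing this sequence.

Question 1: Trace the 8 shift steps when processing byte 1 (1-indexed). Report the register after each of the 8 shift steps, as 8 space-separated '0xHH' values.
Register before byte 1: 0x00
After XOR with byte 0x20: 0x20

Answer: 0x40 0x80 0x07 0x0E 0x1C 0x38 0x70 0xE0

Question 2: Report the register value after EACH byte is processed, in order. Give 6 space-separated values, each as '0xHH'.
0xE0 0xA4 0x15 0xBE 0xCC 0xE2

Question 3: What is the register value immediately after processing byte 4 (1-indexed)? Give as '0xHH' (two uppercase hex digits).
Answer: 0xBE

Derivation:
After byte 1 (0x20): reg=0xE0
After byte 2 (0x6F): reg=0xA4
After byte 3 (0xA3): reg=0x15
After byte 4 (0x46): reg=0xBE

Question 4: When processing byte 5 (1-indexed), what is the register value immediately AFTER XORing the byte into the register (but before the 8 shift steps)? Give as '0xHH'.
Answer: 0xF6

Derivation:
Register before byte 5: 0xBE
Byte 5: 0x48
0xBE XOR 0x48 = 0xF6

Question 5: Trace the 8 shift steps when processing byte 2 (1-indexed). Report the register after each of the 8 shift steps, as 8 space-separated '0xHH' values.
After byte 1 (0x20): reg=0xE0
Register before byte 2: 0xE0
After XOR with byte 0x6F: 0x8F

Answer: 0x19 0x32 0x64 0xC8 0x97 0x29 0x52 0xA4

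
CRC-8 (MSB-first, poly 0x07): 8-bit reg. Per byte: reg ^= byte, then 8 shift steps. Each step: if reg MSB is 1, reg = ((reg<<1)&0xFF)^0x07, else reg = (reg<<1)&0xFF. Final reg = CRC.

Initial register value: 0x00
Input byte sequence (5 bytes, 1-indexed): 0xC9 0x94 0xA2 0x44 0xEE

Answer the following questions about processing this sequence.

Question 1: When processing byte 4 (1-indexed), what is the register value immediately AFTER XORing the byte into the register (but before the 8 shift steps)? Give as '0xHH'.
Register before byte 4: 0x65
Byte 4: 0x44
0x65 XOR 0x44 = 0x21

Answer: 0x21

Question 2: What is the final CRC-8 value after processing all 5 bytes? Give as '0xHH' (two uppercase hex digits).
After byte 1 (0xC9): reg=0x71
After byte 2 (0x94): reg=0xB5
After byte 3 (0xA2): reg=0x65
After byte 4 (0x44): reg=0xE7
After byte 5 (0xEE): reg=0x3F

Answer: 0x3F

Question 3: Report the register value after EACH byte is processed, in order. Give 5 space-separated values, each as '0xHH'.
0x71 0xB5 0x65 0xE7 0x3F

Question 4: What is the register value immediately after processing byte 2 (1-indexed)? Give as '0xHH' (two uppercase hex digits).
Answer: 0xB5

Derivation:
After byte 1 (0xC9): reg=0x71
After byte 2 (0x94): reg=0xB5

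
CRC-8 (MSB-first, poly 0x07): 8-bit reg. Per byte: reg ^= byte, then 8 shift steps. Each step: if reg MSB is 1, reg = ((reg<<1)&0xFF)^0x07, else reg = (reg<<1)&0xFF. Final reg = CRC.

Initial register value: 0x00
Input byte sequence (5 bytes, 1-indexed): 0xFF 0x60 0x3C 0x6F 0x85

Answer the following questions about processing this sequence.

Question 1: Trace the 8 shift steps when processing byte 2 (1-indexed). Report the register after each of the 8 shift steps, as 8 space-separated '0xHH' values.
After byte 1 (0xFF): reg=0xF3
Register before byte 2: 0xF3
After XOR with byte 0x60: 0x93

Answer: 0x21 0x42 0x84 0x0F 0x1E 0x3C 0x78 0xF0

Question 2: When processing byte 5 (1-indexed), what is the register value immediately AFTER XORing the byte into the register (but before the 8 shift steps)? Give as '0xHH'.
Register before byte 5: 0x1B
Byte 5: 0x85
0x1B XOR 0x85 = 0x9E

Answer: 0x9E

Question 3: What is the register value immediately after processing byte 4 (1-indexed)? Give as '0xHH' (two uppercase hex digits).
After byte 1 (0xFF): reg=0xF3
After byte 2 (0x60): reg=0xF0
After byte 3 (0x3C): reg=0x6A
After byte 4 (0x6F): reg=0x1B

Answer: 0x1B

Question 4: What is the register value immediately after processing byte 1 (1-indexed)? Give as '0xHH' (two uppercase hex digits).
After byte 1 (0xFF): reg=0xF3

Answer: 0xF3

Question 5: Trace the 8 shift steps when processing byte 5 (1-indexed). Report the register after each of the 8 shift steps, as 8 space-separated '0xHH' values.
After byte 1 (0xFF): reg=0xF3
After byte 2 (0x60): reg=0xF0
After byte 3 (0x3C): reg=0x6A
After byte 4 (0x6F): reg=0x1B
Register before byte 5: 0x1B
After XOR with byte 0x85: 0x9E

Answer: 0x3B 0x76 0xEC 0xDF 0xB9 0x75 0xEA 0xD3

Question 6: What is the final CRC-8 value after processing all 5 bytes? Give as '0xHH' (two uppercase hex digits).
After byte 1 (0xFF): reg=0xF3
After byte 2 (0x60): reg=0xF0
After byte 3 (0x3C): reg=0x6A
After byte 4 (0x6F): reg=0x1B
After byte 5 (0x85): reg=0xD3

Answer: 0xD3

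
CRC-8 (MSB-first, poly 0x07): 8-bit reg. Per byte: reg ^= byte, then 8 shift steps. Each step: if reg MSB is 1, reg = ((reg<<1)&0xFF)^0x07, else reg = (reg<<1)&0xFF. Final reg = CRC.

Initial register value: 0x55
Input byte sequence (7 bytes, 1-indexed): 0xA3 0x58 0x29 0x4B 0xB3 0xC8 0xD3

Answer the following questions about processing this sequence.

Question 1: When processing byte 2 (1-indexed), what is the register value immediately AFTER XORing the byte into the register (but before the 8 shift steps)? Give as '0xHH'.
Answer: 0x94

Derivation:
Register before byte 2: 0xCC
Byte 2: 0x58
0xCC XOR 0x58 = 0x94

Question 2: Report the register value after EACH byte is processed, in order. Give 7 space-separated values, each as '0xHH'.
0xCC 0xE5 0x6A 0xE7 0xAB 0x2E 0xFD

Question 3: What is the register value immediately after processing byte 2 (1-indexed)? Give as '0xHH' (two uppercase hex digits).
Answer: 0xE5

Derivation:
After byte 1 (0xA3): reg=0xCC
After byte 2 (0x58): reg=0xE5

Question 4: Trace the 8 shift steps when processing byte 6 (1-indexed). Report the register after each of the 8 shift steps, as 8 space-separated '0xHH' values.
After byte 1 (0xA3): reg=0xCC
After byte 2 (0x58): reg=0xE5
After byte 3 (0x29): reg=0x6A
After byte 4 (0x4B): reg=0xE7
After byte 5 (0xB3): reg=0xAB
Register before byte 6: 0xAB
After XOR with byte 0xC8: 0x63

Answer: 0xC6 0x8B 0x11 0x22 0x44 0x88 0x17 0x2E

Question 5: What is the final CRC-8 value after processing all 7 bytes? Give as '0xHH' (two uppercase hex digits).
Answer: 0xFD

Derivation:
After byte 1 (0xA3): reg=0xCC
After byte 2 (0x58): reg=0xE5
After byte 3 (0x29): reg=0x6A
After byte 4 (0x4B): reg=0xE7
After byte 5 (0xB3): reg=0xAB
After byte 6 (0xC8): reg=0x2E
After byte 7 (0xD3): reg=0xFD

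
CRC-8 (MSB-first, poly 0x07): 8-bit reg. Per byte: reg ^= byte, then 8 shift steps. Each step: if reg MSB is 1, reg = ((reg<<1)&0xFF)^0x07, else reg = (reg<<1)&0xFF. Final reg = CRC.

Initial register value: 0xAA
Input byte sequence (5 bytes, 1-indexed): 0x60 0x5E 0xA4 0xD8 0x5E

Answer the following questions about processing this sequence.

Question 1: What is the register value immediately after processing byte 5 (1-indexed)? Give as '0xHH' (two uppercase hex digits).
Answer: 0xD6

Derivation:
After byte 1 (0x60): reg=0x78
After byte 2 (0x5E): reg=0xF2
After byte 3 (0xA4): reg=0xA5
After byte 4 (0xD8): reg=0x74
After byte 5 (0x5E): reg=0xD6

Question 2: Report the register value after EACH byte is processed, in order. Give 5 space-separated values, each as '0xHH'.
0x78 0xF2 0xA5 0x74 0xD6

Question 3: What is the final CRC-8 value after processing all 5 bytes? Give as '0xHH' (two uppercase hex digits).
After byte 1 (0x60): reg=0x78
After byte 2 (0x5E): reg=0xF2
After byte 3 (0xA4): reg=0xA5
After byte 4 (0xD8): reg=0x74
After byte 5 (0x5E): reg=0xD6

Answer: 0xD6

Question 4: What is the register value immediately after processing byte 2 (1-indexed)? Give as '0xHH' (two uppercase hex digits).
Answer: 0xF2

Derivation:
After byte 1 (0x60): reg=0x78
After byte 2 (0x5E): reg=0xF2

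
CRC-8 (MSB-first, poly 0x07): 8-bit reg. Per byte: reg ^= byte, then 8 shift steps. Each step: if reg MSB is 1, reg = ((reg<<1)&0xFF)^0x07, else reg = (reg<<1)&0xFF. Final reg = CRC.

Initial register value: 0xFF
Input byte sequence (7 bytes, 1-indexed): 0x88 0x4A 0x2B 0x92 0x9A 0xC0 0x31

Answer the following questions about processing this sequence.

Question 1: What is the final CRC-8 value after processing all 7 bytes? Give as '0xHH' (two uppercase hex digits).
After byte 1 (0x88): reg=0x42
After byte 2 (0x4A): reg=0x38
After byte 3 (0x2B): reg=0x79
After byte 4 (0x92): reg=0x9F
After byte 5 (0x9A): reg=0x1B
After byte 6 (0xC0): reg=0x0F
After byte 7 (0x31): reg=0xBA

Answer: 0xBA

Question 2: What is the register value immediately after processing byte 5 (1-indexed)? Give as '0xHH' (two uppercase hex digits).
Answer: 0x1B

Derivation:
After byte 1 (0x88): reg=0x42
After byte 2 (0x4A): reg=0x38
After byte 3 (0x2B): reg=0x79
After byte 4 (0x92): reg=0x9F
After byte 5 (0x9A): reg=0x1B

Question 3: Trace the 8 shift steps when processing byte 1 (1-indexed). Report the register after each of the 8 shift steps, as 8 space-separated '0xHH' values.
Answer: 0xEE 0xDB 0xB1 0x65 0xCA 0x93 0x21 0x42

Derivation:
Register before byte 1: 0xFF
After XOR with byte 0x88: 0x77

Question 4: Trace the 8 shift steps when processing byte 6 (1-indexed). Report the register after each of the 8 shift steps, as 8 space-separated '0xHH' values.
Answer: 0xB1 0x65 0xCA 0x93 0x21 0x42 0x84 0x0F

Derivation:
After byte 1 (0x88): reg=0x42
After byte 2 (0x4A): reg=0x38
After byte 3 (0x2B): reg=0x79
After byte 4 (0x92): reg=0x9F
After byte 5 (0x9A): reg=0x1B
Register before byte 6: 0x1B
After XOR with byte 0xC0: 0xDB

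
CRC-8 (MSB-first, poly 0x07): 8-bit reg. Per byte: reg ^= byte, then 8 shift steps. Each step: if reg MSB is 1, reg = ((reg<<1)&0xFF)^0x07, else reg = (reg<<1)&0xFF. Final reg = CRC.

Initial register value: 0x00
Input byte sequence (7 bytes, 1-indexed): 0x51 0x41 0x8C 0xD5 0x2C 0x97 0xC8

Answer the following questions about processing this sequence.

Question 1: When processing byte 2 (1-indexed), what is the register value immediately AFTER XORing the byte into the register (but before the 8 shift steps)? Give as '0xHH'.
Answer: 0xF1

Derivation:
Register before byte 2: 0xB0
Byte 2: 0x41
0xB0 XOR 0x41 = 0xF1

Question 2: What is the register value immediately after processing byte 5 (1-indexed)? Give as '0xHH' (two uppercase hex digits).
Answer: 0xDB

Derivation:
After byte 1 (0x51): reg=0xB0
After byte 2 (0x41): reg=0xD9
After byte 3 (0x8C): reg=0xAC
After byte 4 (0xD5): reg=0x68
After byte 5 (0x2C): reg=0xDB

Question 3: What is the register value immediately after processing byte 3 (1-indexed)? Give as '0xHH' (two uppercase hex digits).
Answer: 0xAC

Derivation:
After byte 1 (0x51): reg=0xB0
After byte 2 (0x41): reg=0xD9
After byte 3 (0x8C): reg=0xAC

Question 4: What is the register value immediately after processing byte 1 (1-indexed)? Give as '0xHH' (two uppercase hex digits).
After byte 1 (0x51): reg=0xB0

Answer: 0xB0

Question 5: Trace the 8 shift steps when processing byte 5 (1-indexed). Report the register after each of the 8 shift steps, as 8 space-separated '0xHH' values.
After byte 1 (0x51): reg=0xB0
After byte 2 (0x41): reg=0xD9
After byte 3 (0x8C): reg=0xAC
After byte 4 (0xD5): reg=0x68
Register before byte 5: 0x68
After XOR with byte 0x2C: 0x44

Answer: 0x88 0x17 0x2E 0x5C 0xB8 0x77 0xEE 0xDB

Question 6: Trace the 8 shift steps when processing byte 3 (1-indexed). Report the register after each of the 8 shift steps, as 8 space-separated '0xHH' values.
After byte 1 (0x51): reg=0xB0
After byte 2 (0x41): reg=0xD9
Register before byte 3: 0xD9
After XOR with byte 0x8C: 0x55

Answer: 0xAA 0x53 0xA6 0x4B 0x96 0x2B 0x56 0xAC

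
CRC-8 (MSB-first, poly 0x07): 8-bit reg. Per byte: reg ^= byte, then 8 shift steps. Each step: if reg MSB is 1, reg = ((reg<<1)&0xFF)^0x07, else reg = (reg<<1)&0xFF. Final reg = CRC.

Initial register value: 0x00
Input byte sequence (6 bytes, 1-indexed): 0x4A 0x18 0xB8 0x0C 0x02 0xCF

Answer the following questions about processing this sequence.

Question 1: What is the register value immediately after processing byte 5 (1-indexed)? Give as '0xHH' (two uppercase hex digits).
After byte 1 (0x4A): reg=0xF1
After byte 2 (0x18): reg=0x91
After byte 3 (0xB8): reg=0xDF
After byte 4 (0x0C): reg=0x37
After byte 5 (0x02): reg=0x8B

Answer: 0x8B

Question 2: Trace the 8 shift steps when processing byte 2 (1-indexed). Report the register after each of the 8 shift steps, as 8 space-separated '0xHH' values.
After byte 1 (0x4A): reg=0xF1
Register before byte 2: 0xF1
After XOR with byte 0x18: 0xE9

Answer: 0xD5 0xAD 0x5D 0xBA 0x73 0xE6 0xCB 0x91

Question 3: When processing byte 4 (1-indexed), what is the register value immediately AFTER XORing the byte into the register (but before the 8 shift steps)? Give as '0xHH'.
Answer: 0xD3

Derivation:
Register before byte 4: 0xDF
Byte 4: 0x0C
0xDF XOR 0x0C = 0xD3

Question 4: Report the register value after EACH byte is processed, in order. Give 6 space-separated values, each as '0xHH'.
0xF1 0x91 0xDF 0x37 0x8B 0xDB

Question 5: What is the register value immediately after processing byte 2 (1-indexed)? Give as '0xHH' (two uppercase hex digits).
After byte 1 (0x4A): reg=0xF1
After byte 2 (0x18): reg=0x91

Answer: 0x91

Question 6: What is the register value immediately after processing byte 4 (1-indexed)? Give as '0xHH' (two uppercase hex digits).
Answer: 0x37

Derivation:
After byte 1 (0x4A): reg=0xF1
After byte 2 (0x18): reg=0x91
After byte 3 (0xB8): reg=0xDF
After byte 4 (0x0C): reg=0x37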